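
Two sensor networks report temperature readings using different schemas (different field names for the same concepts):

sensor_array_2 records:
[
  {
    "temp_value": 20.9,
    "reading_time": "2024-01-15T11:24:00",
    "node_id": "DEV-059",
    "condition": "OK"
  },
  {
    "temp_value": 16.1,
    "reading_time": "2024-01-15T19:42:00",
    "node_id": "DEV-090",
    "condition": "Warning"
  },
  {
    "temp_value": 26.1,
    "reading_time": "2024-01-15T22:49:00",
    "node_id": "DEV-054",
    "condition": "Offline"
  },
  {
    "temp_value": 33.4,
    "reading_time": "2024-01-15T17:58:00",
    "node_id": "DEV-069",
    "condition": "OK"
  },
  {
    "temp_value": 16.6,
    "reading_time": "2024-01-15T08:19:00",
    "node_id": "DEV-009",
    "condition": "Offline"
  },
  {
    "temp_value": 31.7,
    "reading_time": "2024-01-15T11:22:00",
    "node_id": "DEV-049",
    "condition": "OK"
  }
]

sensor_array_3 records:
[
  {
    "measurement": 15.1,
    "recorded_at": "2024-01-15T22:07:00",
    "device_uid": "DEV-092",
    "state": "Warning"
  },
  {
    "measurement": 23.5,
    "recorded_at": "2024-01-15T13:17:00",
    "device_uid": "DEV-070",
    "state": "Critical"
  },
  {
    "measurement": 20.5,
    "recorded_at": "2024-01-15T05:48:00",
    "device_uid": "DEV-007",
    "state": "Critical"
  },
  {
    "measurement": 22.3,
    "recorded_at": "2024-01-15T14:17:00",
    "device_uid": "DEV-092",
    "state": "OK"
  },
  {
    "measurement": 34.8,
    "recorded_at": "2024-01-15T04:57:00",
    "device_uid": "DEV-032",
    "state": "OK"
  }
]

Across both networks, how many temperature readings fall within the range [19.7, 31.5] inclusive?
5

Schema mapping: "temp_value" (sensor_array_2) = "measurement" (sensor_array_3) = temperature

Readings in [19.7, 31.5] from sensor_array_2: 2
Readings in [19.7, 31.5] from sensor_array_3: 3

Total count: 2 + 3 = 5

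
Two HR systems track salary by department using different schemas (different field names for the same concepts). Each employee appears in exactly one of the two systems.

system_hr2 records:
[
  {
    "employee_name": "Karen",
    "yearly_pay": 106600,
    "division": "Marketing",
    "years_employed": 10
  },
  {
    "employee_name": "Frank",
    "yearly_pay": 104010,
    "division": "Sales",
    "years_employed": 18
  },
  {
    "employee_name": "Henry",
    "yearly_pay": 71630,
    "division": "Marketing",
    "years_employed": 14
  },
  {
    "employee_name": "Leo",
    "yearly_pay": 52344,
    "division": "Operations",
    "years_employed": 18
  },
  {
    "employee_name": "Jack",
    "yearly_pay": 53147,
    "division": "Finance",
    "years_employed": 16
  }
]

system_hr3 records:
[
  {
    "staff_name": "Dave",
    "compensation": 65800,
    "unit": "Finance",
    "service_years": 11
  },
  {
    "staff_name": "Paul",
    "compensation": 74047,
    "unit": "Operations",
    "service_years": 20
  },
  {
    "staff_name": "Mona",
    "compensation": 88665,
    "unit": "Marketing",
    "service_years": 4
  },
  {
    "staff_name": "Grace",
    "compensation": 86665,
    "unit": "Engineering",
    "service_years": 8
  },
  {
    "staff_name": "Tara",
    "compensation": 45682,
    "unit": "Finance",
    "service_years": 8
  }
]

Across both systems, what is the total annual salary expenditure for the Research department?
0

Schema mappings:
- "division" (system_hr2) = "unit" (system_hr3) = department
- "yearly_pay" (system_hr2) = "compensation" (system_hr3) = salary

Research salaries from system_hr2: 0
Research salaries from system_hr3: 0

Total: 0 + 0 = 0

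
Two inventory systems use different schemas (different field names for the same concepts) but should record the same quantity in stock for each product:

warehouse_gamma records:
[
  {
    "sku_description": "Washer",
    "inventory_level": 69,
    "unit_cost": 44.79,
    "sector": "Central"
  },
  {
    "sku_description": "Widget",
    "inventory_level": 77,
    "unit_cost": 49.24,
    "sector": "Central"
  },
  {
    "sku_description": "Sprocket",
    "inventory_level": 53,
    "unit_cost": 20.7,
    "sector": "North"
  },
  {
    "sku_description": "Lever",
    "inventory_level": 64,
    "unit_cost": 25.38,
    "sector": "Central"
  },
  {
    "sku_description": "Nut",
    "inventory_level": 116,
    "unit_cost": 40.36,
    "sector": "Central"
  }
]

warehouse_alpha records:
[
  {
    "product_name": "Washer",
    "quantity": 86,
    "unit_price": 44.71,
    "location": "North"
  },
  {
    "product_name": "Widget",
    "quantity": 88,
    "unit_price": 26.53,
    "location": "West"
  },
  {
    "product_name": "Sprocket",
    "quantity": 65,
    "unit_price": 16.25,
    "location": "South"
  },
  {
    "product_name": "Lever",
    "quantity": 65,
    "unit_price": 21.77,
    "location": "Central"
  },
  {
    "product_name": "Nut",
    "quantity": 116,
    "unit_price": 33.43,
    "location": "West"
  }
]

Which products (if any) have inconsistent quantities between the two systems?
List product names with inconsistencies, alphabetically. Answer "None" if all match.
Lever, Sprocket, Washer, Widget

Schema mappings:
- "sku_description" (warehouse_gamma) = "product_name" (warehouse_alpha) = product name
- "inventory_level" (warehouse_gamma) = "quantity" (warehouse_alpha) = quantity

Comparison:
  Washer: 69 vs 86 - MISMATCH
  Widget: 77 vs 88 - MISMATCH
  Sprocket: 53 vs 65 - MISMATCH
  Lever: 64 vs 65 - MISMATCH
  Nut: 116 vs 116 - MATCH

Products with inconsistencies: Lever, Sprocket, Washer, Widget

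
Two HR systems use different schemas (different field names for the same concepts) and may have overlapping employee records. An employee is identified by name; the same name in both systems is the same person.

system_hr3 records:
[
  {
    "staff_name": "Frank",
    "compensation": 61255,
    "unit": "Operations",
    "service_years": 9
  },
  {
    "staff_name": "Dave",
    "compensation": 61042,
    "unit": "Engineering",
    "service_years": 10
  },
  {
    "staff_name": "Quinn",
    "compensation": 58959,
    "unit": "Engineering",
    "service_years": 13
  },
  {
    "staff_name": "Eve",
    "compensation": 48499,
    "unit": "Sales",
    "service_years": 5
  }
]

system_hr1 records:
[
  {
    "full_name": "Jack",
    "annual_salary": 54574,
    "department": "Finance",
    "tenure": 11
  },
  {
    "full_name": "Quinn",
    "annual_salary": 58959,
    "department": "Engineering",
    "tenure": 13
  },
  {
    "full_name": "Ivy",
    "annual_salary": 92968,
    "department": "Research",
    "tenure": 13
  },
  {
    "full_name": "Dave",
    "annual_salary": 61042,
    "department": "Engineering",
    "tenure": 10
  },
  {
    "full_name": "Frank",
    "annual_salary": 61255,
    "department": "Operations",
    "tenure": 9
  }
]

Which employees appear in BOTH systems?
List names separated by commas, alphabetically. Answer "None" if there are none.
Dave, Frank, Quinn

Schema mapping: "staff_name" (system_hr3) = "full_name" (system_hr1) = employee name

Names in system_hr3: ['Dave', 'Eve', 'Frank', 'Quinn']
Names in system_hr1: ['Dave', 'Frank', 'Ivy', 'Jack', 'Quinn']

Intersection: ['Dave', 'Frank', 'Quinn']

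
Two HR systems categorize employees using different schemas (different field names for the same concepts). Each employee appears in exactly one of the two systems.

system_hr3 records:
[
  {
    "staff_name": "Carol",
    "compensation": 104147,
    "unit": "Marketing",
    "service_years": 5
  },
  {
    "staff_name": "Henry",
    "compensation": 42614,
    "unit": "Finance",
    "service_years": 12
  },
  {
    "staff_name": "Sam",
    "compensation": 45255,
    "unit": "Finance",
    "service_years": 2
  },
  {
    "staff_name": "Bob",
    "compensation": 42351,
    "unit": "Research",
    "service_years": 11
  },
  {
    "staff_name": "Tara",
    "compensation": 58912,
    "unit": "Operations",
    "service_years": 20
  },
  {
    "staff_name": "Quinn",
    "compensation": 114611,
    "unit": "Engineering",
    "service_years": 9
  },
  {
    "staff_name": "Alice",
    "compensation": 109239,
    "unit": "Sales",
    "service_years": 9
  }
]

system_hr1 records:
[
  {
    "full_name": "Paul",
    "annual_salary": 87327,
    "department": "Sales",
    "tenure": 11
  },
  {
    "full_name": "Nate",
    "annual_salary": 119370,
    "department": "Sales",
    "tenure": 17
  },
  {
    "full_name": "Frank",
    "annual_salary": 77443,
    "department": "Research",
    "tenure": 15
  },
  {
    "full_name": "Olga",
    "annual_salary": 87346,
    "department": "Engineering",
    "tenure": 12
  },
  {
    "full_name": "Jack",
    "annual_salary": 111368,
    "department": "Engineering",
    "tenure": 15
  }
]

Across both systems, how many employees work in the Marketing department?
1

Schema mapping: "unit" (system_hr3) = "department" (system_hr1) = department

Marketing employees in system_hr3: 1
Marketing employees in system_hr1: 0

Total in Marketing: 1 + 0 = 1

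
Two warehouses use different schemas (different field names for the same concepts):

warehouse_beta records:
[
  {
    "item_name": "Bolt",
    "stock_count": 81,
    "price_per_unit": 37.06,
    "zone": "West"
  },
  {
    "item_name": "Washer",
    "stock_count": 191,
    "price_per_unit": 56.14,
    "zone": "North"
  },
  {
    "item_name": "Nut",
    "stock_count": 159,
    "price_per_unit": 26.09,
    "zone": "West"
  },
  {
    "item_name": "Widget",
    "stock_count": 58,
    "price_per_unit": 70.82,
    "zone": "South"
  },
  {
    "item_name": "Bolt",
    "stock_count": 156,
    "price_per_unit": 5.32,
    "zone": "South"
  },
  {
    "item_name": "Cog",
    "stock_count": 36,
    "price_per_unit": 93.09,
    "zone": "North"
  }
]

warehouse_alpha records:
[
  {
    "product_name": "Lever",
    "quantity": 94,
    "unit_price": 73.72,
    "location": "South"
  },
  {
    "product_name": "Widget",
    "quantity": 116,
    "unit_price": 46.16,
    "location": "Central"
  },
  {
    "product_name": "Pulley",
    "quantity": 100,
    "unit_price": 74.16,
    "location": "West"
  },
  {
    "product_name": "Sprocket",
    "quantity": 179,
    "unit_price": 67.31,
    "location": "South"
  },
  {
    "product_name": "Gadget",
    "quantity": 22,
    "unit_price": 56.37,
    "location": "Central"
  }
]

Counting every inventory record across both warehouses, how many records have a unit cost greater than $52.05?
7

Schema mapping: "price_per_unit" (warehouse_beta) = "unit_price" (warehouse_alpha) = unit cost

Records > $52.05 in warehouse_beta: 3
Records > $52.05 in warehouse_alpha: 4

Total count: 3 + 4 = 7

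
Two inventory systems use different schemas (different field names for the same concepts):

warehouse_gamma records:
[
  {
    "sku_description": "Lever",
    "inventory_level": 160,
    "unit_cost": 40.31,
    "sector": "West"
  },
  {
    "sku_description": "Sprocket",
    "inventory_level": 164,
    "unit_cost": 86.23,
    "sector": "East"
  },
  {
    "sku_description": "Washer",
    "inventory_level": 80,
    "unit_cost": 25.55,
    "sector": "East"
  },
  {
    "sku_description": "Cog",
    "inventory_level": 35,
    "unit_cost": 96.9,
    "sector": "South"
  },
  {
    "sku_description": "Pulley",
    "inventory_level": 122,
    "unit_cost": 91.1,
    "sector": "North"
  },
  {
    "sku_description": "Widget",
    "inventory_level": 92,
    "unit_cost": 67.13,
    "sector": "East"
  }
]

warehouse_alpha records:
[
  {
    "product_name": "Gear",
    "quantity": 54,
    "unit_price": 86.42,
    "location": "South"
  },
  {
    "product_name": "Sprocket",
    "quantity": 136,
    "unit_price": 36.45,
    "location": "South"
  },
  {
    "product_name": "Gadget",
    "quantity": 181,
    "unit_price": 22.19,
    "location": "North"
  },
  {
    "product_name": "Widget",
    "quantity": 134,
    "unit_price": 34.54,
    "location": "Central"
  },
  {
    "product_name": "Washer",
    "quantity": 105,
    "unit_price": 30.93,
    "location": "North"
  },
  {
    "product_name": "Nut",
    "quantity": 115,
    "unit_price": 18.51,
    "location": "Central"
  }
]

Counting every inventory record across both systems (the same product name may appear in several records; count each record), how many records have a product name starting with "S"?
2

Schema mapping: "sku_description" (warehouse_gamma) = "product_name" (warehouse_alpha) = product name

Records with product name starting with "S" in warehouse_gamma: 1
Records with product name starting with "S" in warehouse_alpha: 1

Total: 1 + 1 = 2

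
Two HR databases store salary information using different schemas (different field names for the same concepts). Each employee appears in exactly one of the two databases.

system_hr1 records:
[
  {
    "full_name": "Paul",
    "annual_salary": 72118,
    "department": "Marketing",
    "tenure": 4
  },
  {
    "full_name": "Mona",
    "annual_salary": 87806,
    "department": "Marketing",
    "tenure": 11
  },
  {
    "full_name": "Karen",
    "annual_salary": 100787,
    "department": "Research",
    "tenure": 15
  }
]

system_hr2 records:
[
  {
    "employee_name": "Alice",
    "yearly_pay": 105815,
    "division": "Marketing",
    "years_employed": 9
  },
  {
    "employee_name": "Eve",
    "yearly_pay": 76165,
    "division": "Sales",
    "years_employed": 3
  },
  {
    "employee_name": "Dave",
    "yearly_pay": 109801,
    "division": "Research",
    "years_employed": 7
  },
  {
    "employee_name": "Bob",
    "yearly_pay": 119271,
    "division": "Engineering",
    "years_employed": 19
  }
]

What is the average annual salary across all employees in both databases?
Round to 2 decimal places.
95966.14

Schema mapping: "annual_salary" (system_hr1) = "yearly_pay" (system_hr2) = annual salary

All salaries: [72118, 87806, 100787, 105815, 76165, 109801, 119271]
Sum: 671763
Count: 7
Average: 671763 / 7 = 95966.14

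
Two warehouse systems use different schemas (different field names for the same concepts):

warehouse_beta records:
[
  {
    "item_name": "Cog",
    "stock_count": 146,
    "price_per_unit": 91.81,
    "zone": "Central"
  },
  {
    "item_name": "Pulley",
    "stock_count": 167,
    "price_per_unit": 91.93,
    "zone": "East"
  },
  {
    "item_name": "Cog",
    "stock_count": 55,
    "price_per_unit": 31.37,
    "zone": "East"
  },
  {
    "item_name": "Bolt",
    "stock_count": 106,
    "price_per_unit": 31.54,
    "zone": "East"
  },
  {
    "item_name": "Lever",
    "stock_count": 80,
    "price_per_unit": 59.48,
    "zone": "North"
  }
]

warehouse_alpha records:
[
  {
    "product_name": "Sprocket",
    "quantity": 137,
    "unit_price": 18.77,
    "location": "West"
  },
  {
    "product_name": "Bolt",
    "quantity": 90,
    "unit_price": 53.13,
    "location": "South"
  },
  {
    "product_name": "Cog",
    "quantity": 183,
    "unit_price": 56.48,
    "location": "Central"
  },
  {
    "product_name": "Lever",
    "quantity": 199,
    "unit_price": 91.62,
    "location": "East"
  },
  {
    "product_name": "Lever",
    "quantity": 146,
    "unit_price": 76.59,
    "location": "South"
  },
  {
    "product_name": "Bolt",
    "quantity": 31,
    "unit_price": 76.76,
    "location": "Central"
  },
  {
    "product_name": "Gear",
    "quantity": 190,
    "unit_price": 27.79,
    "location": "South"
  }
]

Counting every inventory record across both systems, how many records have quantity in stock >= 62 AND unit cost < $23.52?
1

Schema mappings:
- "stock_count" (warehouse_beta) = "quantity" (warehouse_alpha) = quantity
- "price_per_unit" (warehouse_beta) = "unit_price" (warehouse_alpha) = unit cost

Records meeting both conditions in warehouse_beta: 0
Records meeting both conditions in warehouse_alpha: 1

Total: 0 + 1 = 1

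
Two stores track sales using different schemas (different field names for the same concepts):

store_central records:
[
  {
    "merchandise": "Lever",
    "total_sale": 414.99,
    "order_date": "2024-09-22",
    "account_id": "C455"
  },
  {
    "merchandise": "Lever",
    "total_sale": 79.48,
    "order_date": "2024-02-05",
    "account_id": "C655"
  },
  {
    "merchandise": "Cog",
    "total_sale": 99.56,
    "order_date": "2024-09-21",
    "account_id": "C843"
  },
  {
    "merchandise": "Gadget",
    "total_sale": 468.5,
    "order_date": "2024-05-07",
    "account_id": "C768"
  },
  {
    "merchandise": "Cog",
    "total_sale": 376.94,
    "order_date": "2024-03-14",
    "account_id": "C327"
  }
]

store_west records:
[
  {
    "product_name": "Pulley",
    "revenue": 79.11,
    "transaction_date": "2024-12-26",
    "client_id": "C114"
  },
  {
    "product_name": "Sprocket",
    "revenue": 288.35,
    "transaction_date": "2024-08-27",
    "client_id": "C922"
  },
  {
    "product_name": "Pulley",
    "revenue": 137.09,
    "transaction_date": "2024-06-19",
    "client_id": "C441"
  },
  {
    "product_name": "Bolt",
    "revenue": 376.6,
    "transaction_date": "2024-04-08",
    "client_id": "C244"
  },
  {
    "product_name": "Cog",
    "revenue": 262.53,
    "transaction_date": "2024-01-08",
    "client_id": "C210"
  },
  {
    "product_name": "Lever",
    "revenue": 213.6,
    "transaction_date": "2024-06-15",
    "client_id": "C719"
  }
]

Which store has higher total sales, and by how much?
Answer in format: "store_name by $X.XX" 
store_central by $82.19

Schema mapping: "total_sale" (store_central) = "revenue" (store_west) = sale amount

Total for store_central: 1439.47
Total for store_west: 1357.28

Difference: |1439.47 - 1357.28| = 82.19
store_central has higher sales by $82.19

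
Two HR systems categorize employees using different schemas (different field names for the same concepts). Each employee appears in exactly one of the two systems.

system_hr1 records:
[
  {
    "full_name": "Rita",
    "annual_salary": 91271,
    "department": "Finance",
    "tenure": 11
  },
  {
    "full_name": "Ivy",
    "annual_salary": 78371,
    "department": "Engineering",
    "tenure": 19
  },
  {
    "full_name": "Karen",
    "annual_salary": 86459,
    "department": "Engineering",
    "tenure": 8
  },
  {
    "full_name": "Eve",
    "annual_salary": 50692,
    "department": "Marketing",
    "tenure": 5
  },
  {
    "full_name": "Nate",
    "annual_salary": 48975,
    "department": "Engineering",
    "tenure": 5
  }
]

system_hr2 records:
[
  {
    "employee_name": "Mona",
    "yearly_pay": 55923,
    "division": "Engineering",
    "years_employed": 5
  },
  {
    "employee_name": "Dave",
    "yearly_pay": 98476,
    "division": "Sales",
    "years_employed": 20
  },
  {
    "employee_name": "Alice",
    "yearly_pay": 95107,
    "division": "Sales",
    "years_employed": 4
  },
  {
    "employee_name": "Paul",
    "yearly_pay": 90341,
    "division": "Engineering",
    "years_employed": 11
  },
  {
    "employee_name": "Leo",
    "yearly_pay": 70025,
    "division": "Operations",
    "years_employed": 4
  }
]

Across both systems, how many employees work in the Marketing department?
1

Schema mapping: "department" (system_hr1) = "division" (system_hr2) = department

Marketing employees in system_hr1: 1
Marketing employees in system_hr2: 0

Total in Marketing: 1 + 0 = 1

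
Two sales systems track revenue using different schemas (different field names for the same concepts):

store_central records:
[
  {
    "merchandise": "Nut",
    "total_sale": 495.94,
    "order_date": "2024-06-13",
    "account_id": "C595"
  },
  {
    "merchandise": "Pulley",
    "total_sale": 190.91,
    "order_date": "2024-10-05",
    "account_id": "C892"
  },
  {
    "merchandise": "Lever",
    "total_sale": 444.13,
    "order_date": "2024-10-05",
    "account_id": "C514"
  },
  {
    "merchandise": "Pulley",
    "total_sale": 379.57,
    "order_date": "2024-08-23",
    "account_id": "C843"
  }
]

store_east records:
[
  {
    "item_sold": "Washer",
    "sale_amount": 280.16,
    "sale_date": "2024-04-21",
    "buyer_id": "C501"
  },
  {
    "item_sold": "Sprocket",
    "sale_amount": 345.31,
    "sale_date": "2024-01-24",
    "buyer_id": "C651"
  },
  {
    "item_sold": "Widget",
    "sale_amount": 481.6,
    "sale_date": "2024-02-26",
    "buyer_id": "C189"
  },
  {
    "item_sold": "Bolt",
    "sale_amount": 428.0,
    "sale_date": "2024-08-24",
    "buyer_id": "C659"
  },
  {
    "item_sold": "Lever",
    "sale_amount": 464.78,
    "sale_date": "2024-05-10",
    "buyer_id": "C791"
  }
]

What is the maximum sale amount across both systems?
495.94

Reconcile: "total_sale" (store_central) = "sale_amount" (store_east) = sale amount

Maximum in store_central: 495.94
Maximum in store_east: 481.6

Overall maximum: max(495.94, 481.6) = 495.94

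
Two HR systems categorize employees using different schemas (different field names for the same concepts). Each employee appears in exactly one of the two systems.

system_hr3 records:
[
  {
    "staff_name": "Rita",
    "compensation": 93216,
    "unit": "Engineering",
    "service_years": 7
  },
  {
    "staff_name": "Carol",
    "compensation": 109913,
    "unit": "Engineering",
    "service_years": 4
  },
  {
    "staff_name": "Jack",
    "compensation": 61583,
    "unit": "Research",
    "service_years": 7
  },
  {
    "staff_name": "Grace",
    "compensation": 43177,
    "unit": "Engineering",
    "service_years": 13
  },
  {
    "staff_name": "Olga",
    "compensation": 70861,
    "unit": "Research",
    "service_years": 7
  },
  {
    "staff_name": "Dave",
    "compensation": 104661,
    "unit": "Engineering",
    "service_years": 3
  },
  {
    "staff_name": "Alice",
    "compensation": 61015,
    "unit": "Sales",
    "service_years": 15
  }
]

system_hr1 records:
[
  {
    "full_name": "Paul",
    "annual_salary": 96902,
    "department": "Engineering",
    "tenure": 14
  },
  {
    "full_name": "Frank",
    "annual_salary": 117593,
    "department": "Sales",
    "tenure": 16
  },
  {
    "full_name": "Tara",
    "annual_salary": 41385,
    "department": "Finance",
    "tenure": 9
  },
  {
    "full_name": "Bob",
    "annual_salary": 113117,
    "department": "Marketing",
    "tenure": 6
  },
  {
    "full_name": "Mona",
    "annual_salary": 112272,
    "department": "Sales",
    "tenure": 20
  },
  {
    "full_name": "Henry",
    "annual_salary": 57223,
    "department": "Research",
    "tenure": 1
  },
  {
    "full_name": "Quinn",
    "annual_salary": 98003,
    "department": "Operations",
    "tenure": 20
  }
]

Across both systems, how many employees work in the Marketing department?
1

Schema mapping: "unit" (system_hr3) = "department" (system_hr1) = department

Marketing employees in system_hr3: 0
Marketing employees in system_hr1: 1

Total in Marketing: 0 + 1 = 1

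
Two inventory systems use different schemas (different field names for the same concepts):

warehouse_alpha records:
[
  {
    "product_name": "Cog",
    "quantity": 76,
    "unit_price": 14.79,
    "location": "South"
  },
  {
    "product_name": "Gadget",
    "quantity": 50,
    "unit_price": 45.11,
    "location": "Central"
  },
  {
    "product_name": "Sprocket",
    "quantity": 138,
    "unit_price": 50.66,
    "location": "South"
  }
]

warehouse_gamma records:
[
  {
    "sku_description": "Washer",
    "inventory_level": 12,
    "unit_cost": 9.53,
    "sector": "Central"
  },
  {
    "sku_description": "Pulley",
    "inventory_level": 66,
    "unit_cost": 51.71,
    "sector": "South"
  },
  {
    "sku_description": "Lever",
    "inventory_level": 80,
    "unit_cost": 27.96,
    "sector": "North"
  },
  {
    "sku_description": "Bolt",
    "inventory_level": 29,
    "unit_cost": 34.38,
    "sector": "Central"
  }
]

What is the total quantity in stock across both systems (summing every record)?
451

To reconcile these schemas, identify the field holding the quantity in stock in each system:
1. In warehouse_alpha it is "quantity"
2. In warehouse_gamma it is "inventory_level"

From warehouse_alpha: 76 + 50 + 138 = 264
From warehouse_gamma: 12 + 66 + 80 + 29 = 187

Total: 264 + 187 = 451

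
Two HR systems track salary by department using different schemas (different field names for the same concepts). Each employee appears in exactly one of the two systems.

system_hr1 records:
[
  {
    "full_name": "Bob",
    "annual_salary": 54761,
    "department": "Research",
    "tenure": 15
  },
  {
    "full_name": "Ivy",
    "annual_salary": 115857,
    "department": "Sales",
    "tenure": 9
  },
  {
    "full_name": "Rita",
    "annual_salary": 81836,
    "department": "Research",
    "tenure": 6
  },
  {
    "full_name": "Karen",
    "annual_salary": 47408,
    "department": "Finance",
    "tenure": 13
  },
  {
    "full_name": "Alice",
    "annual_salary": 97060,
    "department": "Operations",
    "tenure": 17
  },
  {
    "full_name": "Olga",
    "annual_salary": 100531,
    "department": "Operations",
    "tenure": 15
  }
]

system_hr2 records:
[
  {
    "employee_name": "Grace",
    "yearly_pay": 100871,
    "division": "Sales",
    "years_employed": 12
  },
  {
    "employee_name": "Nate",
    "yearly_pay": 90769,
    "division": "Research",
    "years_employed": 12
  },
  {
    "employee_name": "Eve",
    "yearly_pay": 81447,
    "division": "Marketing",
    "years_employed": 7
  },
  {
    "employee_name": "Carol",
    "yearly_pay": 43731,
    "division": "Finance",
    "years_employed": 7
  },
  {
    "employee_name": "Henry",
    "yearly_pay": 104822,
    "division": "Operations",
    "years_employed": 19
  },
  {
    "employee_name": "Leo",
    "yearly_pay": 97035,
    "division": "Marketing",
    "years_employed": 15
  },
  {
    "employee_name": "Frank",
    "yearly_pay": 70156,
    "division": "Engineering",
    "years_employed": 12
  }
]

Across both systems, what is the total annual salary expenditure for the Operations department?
302413

Schema mappings:
- "department" (system_hr1) = "division" (system_hr2) = department
- "annual_salary" (system_hr1) = "yearly_pay" (system_hr2) = salary

Operations salaries from system_hr1: 197591
Operations salaries from system_hr2: 104822

Total: 197591 + 104822 = 302413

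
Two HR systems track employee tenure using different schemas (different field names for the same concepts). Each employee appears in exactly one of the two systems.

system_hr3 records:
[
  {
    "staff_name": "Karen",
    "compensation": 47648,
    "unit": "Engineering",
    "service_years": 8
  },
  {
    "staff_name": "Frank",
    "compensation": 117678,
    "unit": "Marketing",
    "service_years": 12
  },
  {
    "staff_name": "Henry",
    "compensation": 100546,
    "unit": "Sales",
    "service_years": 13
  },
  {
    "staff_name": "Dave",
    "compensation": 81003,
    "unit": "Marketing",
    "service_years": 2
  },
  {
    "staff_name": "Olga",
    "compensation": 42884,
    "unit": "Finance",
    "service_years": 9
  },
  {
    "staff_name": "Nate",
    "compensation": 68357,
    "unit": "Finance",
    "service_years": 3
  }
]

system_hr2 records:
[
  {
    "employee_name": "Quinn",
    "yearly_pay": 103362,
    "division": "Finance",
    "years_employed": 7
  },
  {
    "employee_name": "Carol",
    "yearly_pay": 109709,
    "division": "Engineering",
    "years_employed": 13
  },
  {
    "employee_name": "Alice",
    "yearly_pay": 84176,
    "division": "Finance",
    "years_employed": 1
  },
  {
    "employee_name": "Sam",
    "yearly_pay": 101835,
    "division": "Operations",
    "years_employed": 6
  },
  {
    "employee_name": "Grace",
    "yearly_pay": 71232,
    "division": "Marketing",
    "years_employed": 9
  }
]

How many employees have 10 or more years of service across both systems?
3

Reconcile schemas: "service_years" (system_hr3) = "years_employed" (system_hr2) = years of service

From system_hr3: 2 employees with >= 10 years
From system_hr2: 1 employees with >= 10 years

Total: 2 + 1 = 3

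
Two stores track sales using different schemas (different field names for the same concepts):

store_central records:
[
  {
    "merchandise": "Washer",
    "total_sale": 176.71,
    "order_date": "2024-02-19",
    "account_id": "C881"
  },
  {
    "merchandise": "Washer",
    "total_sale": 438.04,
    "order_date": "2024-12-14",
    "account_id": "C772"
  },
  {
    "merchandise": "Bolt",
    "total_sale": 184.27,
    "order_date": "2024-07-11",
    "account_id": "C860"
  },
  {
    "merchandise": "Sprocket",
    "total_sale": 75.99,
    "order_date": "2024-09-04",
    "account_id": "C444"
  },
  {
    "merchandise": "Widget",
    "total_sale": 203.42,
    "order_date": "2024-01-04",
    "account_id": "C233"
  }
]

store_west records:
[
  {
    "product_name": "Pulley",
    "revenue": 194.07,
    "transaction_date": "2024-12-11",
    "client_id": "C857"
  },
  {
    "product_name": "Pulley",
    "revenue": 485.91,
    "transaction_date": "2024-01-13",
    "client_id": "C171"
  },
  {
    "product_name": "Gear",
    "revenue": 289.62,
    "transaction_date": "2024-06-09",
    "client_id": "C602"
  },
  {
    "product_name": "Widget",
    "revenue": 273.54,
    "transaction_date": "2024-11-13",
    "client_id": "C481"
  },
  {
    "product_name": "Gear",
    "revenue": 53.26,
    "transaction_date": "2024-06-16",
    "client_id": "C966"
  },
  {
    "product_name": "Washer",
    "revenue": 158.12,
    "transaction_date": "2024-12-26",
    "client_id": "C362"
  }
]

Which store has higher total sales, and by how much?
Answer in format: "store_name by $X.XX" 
store_west by $376.09

Schema mapping: "total_sale" (store_central) = "revenue" (store_west) = sale amount

Total for store_central: 1078.43
Total for store_west: 1454.52

Difference: |1078.43 - 1454.52| = 376.09
store_west has higher sales by $376.09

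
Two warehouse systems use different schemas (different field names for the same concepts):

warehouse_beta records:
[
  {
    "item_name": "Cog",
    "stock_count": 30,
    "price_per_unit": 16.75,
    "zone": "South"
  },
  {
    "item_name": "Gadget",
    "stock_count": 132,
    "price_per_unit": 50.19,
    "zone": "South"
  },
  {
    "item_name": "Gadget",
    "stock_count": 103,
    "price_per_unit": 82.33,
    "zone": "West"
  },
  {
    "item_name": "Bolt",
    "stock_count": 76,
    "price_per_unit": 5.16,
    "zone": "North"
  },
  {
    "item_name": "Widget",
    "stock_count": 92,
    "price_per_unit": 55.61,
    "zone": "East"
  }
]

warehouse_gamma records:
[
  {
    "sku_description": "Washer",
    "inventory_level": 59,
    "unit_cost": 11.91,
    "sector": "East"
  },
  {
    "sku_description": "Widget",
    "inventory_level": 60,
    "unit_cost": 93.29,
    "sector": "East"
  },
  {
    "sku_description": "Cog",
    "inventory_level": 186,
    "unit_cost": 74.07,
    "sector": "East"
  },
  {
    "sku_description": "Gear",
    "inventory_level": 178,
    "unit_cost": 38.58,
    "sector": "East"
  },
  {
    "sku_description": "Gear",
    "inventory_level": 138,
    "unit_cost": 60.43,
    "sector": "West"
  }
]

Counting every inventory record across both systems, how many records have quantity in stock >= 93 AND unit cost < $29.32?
0

Schema mappings:
- "stock_count" (warehouse_beta) = "inventory_level" (warehouse_gamma) = quantity
- "price_per_unit" (warehouse_beta) = "unit_cost" (warehouse_gamma) = unit cost

Records meeting both conditions in warehouse_beta: 0
Records meeting both conditions in warehouse_gamma: 0

Total: 0 + 0 = 0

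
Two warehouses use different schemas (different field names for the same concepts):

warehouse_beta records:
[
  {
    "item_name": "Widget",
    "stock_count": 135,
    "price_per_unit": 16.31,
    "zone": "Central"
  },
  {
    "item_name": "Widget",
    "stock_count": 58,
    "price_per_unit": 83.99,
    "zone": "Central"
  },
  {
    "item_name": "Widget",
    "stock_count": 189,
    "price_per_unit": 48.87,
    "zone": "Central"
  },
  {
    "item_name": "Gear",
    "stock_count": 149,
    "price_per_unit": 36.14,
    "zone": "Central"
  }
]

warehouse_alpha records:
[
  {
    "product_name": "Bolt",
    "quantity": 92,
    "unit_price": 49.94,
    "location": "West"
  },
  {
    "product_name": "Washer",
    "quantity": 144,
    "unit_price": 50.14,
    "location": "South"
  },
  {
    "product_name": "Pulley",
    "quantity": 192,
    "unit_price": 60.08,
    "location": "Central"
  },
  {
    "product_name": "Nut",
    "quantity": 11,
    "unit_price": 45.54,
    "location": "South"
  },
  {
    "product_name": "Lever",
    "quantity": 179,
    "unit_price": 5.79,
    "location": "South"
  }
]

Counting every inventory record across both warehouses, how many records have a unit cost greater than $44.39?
6

Schema mapping: "price_per_unit" (warehouse_beta) = "unit_price" (warehouse_alpha) = unit cost

Records > $44.39 in warehouse_beta: 2
Records > $44.39 in warehouse_alpha: 4

Total count: 2 + 4 = 6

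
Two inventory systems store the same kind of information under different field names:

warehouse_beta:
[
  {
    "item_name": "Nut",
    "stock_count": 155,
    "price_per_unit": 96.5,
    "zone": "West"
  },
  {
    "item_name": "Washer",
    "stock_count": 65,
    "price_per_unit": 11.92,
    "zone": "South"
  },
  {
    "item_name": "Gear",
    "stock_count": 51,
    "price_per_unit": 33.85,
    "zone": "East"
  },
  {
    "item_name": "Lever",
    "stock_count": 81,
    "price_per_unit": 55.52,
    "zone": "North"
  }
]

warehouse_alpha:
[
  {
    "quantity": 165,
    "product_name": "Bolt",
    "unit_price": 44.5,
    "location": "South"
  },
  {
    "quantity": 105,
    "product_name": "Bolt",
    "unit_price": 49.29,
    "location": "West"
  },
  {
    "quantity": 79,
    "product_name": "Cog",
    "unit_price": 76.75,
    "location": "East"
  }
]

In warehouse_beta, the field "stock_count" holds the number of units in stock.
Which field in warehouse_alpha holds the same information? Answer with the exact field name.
quantity

In warehouse_beta, "stock_count" holds the number of units in stock.
The fields in warehouse_alpha are: "quantity", "product_name", "unit_price", "location".
"quantity" is the match: the name refers to the same concept and its values are whole-number counts (e.g. 165, 105).
The other fields ("product_name", "unit_price", "location") hold different kinds of data.

So "stock_count" in warehouse_beta corresponds to "quantity" in warehouse_alpha.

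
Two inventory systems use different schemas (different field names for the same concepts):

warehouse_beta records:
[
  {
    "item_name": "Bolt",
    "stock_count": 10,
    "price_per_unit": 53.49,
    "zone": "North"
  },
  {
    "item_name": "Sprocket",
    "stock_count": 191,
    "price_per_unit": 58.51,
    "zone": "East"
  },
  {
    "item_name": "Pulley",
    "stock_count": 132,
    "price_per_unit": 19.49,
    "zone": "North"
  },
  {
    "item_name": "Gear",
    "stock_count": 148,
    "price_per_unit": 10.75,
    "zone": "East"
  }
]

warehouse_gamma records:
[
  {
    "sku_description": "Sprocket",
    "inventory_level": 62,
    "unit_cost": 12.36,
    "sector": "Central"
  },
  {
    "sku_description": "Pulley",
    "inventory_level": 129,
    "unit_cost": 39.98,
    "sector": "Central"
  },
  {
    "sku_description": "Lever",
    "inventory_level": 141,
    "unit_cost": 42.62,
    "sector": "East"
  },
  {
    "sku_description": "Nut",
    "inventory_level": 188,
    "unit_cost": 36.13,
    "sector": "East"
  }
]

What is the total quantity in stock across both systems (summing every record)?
1001

To reconcile these schemas, identify the field holding the quantity in stock in each system:
1. In warehouse_beta it is "stock_count"
2. In warehouse_gamma it is "inventory_level"

From warehouse_beta: 10 + 191 + 132 + 148 = 481
From warehouse_gamma: 62 + 129 + 141 + 188 = 520

Total: 481 + 520 = 1001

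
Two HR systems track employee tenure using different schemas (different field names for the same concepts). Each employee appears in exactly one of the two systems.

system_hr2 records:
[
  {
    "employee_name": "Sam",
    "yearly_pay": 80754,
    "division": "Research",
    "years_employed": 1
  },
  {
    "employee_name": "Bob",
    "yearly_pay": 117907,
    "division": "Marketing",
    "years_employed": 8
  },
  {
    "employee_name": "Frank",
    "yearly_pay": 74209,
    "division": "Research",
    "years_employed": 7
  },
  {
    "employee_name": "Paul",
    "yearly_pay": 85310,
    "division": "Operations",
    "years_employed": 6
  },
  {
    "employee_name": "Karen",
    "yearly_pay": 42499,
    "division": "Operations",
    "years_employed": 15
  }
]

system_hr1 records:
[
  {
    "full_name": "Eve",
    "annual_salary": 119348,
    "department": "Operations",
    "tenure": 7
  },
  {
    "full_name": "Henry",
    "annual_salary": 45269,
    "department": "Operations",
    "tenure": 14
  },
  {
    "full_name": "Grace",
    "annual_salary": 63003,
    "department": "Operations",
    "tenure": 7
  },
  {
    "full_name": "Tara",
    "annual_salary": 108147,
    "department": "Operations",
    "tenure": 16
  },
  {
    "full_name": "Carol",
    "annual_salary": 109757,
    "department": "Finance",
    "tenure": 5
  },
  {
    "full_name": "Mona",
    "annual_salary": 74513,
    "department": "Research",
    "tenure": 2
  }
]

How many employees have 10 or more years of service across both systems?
3

Reconcile schemas: "years_employed" (system_hr2) = "tenure" (system_hr1) = years of service

From system_hr2: 1 employees with >= 10 years
From system_hr1: 2 employees with >= 10 years

Total: 1 + 2 = 3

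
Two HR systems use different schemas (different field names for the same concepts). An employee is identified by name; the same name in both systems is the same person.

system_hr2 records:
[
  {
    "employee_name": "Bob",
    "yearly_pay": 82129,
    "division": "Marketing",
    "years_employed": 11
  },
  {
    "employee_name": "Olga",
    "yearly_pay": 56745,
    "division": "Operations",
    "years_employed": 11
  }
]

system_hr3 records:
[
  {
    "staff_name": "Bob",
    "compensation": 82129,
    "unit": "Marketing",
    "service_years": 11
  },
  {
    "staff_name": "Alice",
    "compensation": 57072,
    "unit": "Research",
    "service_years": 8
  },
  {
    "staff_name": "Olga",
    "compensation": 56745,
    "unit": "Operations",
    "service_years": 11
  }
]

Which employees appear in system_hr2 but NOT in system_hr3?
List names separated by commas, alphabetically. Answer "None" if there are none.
None

Schema mapping: "employee_name" (system_hr2) = "staff_name" (system_hr3) = employee name

Names in system_hr2: ['Bob', 'Olga']
Names in system_hr3: ['Alice', 'Bob', 'Olga']

In system_hr2 but not system_hr3: None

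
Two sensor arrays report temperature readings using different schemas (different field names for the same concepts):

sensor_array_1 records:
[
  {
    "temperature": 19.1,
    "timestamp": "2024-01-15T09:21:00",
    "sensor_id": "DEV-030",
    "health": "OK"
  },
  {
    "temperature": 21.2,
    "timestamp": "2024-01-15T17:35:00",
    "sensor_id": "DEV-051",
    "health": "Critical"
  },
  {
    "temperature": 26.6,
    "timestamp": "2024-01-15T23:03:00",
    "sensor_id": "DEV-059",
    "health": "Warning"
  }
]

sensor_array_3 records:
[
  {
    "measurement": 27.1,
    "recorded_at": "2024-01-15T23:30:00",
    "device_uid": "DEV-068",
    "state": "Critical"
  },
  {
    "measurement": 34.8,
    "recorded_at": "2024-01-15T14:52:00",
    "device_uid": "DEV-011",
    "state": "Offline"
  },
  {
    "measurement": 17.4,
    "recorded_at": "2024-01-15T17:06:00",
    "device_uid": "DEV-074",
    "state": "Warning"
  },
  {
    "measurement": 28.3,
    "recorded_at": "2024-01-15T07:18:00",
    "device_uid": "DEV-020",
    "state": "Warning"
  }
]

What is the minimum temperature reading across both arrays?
17.4

Schema mapping: "temperature" (sensor_array_1) = "measurement" (sensor_array_3) = temperature reading

Minimum in sensor_array_1: 19.1
Minimum in sensor_array_3: 17.4

Overall minimum: min(19.1, 17.4) = 17.4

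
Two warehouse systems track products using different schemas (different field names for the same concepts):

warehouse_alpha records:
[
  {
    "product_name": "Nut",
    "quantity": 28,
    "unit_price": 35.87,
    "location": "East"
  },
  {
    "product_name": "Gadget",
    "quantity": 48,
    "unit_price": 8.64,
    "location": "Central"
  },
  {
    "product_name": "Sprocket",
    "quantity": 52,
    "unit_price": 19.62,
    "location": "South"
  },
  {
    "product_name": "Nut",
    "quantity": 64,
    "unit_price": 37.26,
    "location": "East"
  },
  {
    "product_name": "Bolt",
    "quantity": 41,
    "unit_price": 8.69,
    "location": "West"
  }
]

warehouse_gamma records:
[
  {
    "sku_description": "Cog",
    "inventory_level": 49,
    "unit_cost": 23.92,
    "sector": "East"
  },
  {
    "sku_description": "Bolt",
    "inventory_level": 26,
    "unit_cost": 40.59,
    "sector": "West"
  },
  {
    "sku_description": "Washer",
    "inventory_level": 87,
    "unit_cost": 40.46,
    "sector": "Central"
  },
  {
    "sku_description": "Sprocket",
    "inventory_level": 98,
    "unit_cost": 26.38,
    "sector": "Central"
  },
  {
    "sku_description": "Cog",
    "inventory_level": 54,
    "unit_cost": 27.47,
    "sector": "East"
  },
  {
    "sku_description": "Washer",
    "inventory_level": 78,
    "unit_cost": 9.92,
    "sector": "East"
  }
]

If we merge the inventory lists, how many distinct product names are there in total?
6

Schema mapping: "product_name" (warehouse_alpha) = "sku_description" (warehouse_gamma) = product name

Products in warehouse_alpha: ['Bolt', 'Gadget', 'Nut', 'Sprocket']
Products in warehouse_gamma: ['Bolt', 'Cog', 'Sprocket', 'Washer']

Union (unique products): ['Bolt', 'Cog', 'Gadget', 'Nut', 'Sprocket', 'Washer']
Count: 6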